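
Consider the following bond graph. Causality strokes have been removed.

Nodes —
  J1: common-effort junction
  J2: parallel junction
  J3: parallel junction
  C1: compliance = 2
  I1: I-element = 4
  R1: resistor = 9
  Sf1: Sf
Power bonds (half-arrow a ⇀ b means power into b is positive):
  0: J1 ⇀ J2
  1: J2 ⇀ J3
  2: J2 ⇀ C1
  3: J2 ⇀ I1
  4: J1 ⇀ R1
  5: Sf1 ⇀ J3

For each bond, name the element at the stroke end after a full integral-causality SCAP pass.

β5 →Sf1  (source Sf1 imposes f)
β1 →J3  (J3: last free bond brings effort in)
β2 →J2  (C1 integral (e out))
β0 →J1  (J2: bond 2 brought effort, rest push out)
β3 →I1  (common-e at J2 fixed by 2)
β4 →R1  (J1 effort already set via bond 0)

bond 0 →J1
bond 1 →J3
bond 2 →J2
bond 3 →I1
bond 4 →R1
bond 5 →Sf1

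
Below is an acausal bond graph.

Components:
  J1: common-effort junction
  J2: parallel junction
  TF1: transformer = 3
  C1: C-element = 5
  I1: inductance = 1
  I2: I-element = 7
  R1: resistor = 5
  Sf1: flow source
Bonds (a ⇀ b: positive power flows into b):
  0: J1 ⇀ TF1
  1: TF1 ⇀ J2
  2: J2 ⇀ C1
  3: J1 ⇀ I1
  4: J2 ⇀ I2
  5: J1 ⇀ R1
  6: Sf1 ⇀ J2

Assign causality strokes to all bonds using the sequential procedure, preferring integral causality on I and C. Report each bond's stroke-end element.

β0 →J1
β1 →TF1
β2 →J2
β3 →I1
β4 →I2
β5 →R1
β6 →Sf1

b6 |Sf1  (Sf1 (Sf) sets flow on bond)
b2 |J2  (C1 outputs effort q/C1)
b1 |TF1  (J2: bond 2 brought effort, rest push out)
b4 |I2  (0-jn J2 has e-setter on 2)
b0 |J1  (TF TF1: opposite of bond 1)
b3 |I1  (common-e at J1 fixed by 0)
b5 |R1  (J1: bond 0 brought effort, rest push out)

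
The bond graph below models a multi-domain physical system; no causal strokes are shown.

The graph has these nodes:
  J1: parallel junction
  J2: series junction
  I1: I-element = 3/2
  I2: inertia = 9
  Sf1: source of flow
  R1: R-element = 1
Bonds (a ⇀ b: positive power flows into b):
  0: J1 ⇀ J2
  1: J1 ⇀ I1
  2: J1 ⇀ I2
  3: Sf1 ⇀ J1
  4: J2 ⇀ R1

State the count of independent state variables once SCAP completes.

2  (I1, I2 all integral)

β3 →Sf1  (Sf1 (Sf) sets flow on bond)
β1 →I1  (I1 outputs flow p/I1)
β2 →I2  (I2: I, integral causality)
β0 →J1  (J1: last free bond brings effort in)
β4 →J2  (common-f at J2 fixed by 0)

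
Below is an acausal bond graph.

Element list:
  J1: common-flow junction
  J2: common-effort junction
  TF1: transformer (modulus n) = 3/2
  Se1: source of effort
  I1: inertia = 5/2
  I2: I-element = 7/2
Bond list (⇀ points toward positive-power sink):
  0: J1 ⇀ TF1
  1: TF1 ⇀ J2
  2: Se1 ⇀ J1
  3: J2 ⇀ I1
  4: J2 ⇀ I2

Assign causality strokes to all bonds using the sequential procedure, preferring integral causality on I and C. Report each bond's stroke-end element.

β2 stroke→J1  (source Se1 imposes e)
β0 stroke→TF1  (closing 1-jn rule on J1)
β1 stroke→J2  (TF1 one-in-one-out from 0)
β3 stroke→I1  (J2: bond 1 brought effort, rest push out)
β4 stroke→I2  (J2: bond 1 brought effort, rest push out)

β0 stroke→TF1
β1 stroke→J2
β2 stroke→J1
β3 stroke→I1
β4 stroke→I2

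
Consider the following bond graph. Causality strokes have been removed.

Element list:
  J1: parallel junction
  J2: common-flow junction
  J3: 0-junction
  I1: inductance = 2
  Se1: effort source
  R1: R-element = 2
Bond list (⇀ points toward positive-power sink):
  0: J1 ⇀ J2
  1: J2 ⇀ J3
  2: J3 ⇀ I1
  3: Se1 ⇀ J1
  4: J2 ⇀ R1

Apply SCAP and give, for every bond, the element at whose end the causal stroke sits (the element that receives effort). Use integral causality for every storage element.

bond 0 stroke→J2
bond 1 stroke→J3
bond 2 stroke→I1
bond 3 stroke→J1
bond 4 stroke→J2

b3 →J1  (Se1 (Se) sets effort on bond)
b0 →J2  (0-jn J1 has e-setter on 3)
b2 →I1  (I1 integral (f out))
b1 →J3  (J3 needs exactly one e-in)
b4 →J2  (J2 flow already set via bond 1)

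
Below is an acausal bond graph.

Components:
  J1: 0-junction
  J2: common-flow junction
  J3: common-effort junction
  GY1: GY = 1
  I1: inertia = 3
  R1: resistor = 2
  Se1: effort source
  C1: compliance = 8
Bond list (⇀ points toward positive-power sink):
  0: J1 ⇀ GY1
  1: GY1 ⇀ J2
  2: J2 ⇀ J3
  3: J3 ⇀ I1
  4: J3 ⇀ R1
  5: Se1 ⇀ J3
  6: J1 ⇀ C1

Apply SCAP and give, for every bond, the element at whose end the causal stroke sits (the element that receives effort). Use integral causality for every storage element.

b0 →GY1
b1 →GY1
b2 →J2
b3 →I1
b4 →R1
b5 →J3
b6 →J1

#5 stroke at J3  (source Se1 imposes e)
#2 stroke at J2  (common-e at J3 fixed by 5)
#3 stroke at I1  (common-e at J3 fixed by 5)
#4 stroke at R1  (J3 effort already set via bond 5)
#1 stroke at GY1  (closing 1-jn rule on J2)
#0 stroke at GY1  (GY1 both-in/both-out from 1)
#6 stroke at J1  (J1: last free bond brings effort in)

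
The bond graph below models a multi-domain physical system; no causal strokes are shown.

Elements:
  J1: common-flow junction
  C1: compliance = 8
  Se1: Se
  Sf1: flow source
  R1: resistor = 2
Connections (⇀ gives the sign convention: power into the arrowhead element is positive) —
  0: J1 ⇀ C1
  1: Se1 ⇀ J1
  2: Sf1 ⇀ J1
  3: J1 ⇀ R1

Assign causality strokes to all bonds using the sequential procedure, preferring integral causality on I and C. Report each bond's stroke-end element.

b1 |J1  (Se1: effort source, stroke at far end)
b2 |Sf1  (Sf1 (Sf) sets flow on bond)
b0 |J1  (J1: bond 2 brought flow, rest push out)
b3 |J1  (1-jn J1 has f-setter on 2)

#0 |J1
#1 |J1
#2 |Sf1
#3 |J1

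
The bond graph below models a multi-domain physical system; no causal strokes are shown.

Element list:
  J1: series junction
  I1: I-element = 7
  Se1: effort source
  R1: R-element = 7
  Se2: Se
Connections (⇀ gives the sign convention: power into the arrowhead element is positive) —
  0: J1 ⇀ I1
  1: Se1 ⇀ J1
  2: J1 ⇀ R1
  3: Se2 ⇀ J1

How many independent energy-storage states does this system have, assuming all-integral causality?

b1 →J1  (source Se1 imposes e)
b3 →J1  (Se2: effort source, stroke at far end)
b0 →I1  (I1 outputs flow p/I1)
b2 →J1  (1-jn J1 has f-setter on 0)

1  (I1 all integral)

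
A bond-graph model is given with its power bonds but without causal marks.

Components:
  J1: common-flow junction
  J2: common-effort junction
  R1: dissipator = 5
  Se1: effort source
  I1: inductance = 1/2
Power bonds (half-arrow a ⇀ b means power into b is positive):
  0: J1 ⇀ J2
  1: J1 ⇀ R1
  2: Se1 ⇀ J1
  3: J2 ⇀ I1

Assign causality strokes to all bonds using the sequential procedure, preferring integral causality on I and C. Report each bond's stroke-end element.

bond 0 stroke at J2
bond 1 stroke at J1
bond 2 stroke at J1
bond 3 stroke at I1

bond 2 →J1  (source Se1 imposes e)
bond 3 →I1  (I1 integral (f out))
bond 0 →J2  (J2: last free bond brings effort in)
bond 1 →J1  (1-jn J1 has f-setter on 0)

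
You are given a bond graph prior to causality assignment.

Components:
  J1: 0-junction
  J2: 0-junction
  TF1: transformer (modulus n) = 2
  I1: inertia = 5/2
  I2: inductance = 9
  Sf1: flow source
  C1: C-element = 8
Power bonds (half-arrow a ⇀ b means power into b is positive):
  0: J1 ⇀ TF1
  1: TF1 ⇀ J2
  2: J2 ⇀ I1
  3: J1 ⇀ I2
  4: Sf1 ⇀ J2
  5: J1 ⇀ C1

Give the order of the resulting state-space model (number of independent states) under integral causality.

β4 stroke at Sf1  (source Sf1 imposes f)
β2 stroke at I1  (I1: I, integral causality)
β1 stroke at J2  (only one effort-in slot at J2)
β0 stroke at TF1  (TF1 one-in-one-out from 1)
β3 stroke at I2  (I2 integral (f out))
β5 stroke at J1  (J1 needs exactly one e-in)

3  (C1, I1, I2 all integral)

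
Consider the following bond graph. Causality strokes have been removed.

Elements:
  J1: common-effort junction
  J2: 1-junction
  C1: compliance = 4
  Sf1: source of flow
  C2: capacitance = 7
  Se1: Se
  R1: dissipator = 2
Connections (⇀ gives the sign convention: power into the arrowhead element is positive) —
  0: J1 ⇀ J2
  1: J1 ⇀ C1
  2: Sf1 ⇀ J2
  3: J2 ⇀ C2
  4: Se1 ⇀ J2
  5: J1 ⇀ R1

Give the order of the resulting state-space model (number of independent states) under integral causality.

2  (C1, C2 all integral)

#2 stroke→Sf1  (Sf1 (Sf) sets flow on bond)
#4 stroke→J2  (source Se1 imposes e)
#0 stroke→J2  (common-f at J2 fixed by 2)
#3 stroke→J2  (J2: bond 2 brought flow, rest push out)
#1 stroke→J1  (C1 integral (e out))
#5 stroke→R1  (J1 effort already set via bond 1)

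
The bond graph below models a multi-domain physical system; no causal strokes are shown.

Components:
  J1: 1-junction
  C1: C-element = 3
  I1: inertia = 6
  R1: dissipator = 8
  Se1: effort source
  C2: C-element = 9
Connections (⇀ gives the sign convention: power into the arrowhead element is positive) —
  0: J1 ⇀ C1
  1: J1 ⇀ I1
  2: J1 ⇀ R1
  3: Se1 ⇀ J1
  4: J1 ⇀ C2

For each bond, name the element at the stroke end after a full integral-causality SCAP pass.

b0 stroke at J1
b1 stroke at I1
b2 stroke at J1
b3 stroke at J1
b4 stroke at J1

β3 stroke at J1  (Se1 fixes effort; stroke away)
β0 stroke at J1  (C1 integral (e out))
β1 stroke at I1  (I1 outputs flow p/I1)
β2 stroke at J1  (J1 flow already set via bond 1)
β4 stroke at J1  (J1: bond 1 brought flow, rest push out)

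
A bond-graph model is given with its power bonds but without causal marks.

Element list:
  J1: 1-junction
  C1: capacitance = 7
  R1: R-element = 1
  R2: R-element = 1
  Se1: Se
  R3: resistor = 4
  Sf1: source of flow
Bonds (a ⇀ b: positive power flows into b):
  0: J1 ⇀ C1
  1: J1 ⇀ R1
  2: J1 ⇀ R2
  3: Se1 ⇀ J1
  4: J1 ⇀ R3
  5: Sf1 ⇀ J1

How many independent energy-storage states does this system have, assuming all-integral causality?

1  (C1 all integral)

bond 3 stroke at J1  (source Se1 imposes e)
bond 5 stroke at Sf1  (Sf1: flow source, stroke at near end)
bond 0 stroke at J1  (J1: bond 5 brought flow, rest push out)
bond 1 stroke at J1  (J1 flow already set via bond 5)
bond 2 stroke at J1  (1-jn J1 has f-setter on 5)
bond 4 stroke at J1  (1-jn J1 has f-setter on 5)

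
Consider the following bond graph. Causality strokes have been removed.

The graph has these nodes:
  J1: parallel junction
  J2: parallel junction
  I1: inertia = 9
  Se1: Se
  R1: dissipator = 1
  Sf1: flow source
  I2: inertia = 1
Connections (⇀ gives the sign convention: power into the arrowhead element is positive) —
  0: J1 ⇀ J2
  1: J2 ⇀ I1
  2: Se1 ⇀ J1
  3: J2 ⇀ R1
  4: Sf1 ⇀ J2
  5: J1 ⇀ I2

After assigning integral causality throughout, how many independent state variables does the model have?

2  (I1, I2 all integral)

#2 →J1  (Se1 fixes effort; stroke away)
#4 →Sf1  (Sf1 (Sf) sets flow on bond)
#0 →J2  (0-jn J1 has e-setter on 2)
#5 →I2  (J1 effort already set via bond 2)
#1 →I1  (J2: bond 0 brought effort, rest push out)
#3 →R1  (J2 effort already set via bond 0)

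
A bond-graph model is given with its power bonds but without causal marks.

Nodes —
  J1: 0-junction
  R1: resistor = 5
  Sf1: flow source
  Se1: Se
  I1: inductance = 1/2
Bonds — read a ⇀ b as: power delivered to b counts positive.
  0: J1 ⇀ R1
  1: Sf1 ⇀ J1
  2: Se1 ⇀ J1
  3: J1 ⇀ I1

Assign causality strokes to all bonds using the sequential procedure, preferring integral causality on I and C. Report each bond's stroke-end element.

bond 0 |R1
bond 1 |Sf1
bond 2 |J1
bond 3 |I1

β1 →Sf1  (Sf1 (Sf) sets flow on bond)
β2 →J1  (Se1 (Se) sets effort on bond)
β0 →R1  (common-e at J1 fixed by 2)
β3 →I1  (J1 effort already set via bond 2)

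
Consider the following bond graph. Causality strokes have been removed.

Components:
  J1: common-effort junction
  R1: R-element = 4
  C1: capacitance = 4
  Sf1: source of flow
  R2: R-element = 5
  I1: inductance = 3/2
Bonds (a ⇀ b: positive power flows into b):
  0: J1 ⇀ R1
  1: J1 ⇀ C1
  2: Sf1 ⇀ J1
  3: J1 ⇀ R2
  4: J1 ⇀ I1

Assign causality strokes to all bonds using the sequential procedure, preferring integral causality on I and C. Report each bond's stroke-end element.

bond 2 stroke at Sf1  (source Sf1 imposes f)
bond 1 stroke at J1  (prefer integral on C1)
bond 0 stroke at R1  (0-jn J1 has e-setter on 1)
bond 3 stroke at R2  (0-jn J1 has e-setter on 1)
bond 4 stroke at I1  (common-e at J1 fixed by 1)

β0 |R1
β1 |J1
β2 |Sf1
β3 |R2
β4 |I1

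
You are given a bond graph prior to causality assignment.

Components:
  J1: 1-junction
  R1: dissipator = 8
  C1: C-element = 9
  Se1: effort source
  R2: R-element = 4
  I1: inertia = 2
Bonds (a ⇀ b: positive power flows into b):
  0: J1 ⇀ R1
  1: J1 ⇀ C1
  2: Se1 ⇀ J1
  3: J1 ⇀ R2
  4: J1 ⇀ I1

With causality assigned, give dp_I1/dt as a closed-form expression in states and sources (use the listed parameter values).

#2 →J1  (Se1: effort source, stroke at far end)
#1 →J1  (C1 outputs effort q/C1)
#4 →I1  (I1 outputs flow p/I1)
#0 →J1  (1-jn J1 has f-setter on 4)
#3 →J1  (1-jn J1 has f-setter on 4)

dp_I1/dt = E_Se1 - 6*p_I1 - q_C1/9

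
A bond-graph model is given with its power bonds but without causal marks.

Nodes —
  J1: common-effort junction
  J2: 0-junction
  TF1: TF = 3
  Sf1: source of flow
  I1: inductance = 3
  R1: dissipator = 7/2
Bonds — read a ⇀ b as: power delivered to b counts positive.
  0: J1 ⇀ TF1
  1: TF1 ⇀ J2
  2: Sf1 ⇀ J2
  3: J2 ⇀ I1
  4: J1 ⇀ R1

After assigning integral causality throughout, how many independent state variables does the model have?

bond 2 →Sf1  (Sf1 fixes flow; stroke at Sf1)
bond 3 →I1  (I1 outputs flow p/I1)
bond 1 →J2  (only one effort-in slot at J2)
bond 0 →TF1  (TF TF1: opposite of bond 1)
bond 4 →J1  (J1: last free bond brings effort in)

1  (I1 all integral)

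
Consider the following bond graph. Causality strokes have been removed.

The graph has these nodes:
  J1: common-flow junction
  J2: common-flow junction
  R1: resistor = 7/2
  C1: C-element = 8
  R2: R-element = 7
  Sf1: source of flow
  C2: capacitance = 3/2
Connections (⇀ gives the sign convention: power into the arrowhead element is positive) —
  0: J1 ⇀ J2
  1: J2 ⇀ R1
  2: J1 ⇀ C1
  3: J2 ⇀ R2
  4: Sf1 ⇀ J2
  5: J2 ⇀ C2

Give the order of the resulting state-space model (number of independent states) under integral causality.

b4 →Sf1  (Sf1: flow source, stroke at near end)
b0 →J2  (J2 flow already set via bond 4)
b1 →J2  (1-jn J2 has f-setter on 4)
b3 →J2  (J2: bond 4 brought flow, rest push out)
b5 →J2  (J2 flow already set via bond 4)
b2 →J1  (J1: bond 0 brought flow, rest push out)

2  (C1, C2 all integral)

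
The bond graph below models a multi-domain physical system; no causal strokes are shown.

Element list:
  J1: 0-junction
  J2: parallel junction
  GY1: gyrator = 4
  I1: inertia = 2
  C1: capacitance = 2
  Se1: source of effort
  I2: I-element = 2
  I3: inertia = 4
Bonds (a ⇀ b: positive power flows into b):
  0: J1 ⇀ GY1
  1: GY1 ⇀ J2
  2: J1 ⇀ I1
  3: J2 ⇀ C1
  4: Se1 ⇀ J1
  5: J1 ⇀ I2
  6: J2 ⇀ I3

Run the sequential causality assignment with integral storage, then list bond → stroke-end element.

#0 stroke→GY1
#1 stroke→GY1
#2 stroke→I1
#3 stroke→J2
#4 stroke→J1
#5 stroke→I2
#6 stroke→I3

#4 |J1  (Se1 (Se) sets effort on bond)
#0 |GY1  (common-e at J1 fixed by 4)
#2 |I1  (0-jn J1 has e-setter on 4)
#5 |I2  (common-e at J1 fixed by 4)
#1 |GY1  (through GY1, causality inverts; strokes same side of GY1)
#3 |J2  (C1 integral (e out))
#6 |I3  (0-jn J2 has e-setter on 3)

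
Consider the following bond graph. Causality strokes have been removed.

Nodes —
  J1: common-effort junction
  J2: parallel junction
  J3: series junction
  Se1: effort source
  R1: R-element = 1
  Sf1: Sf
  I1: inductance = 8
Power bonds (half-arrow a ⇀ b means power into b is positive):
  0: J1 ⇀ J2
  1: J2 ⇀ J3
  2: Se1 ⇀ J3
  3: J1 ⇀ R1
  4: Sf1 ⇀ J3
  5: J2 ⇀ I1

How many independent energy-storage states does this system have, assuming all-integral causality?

#2 stroke at J3  (source Se1 imposes e)
#4 stroke at Sf1  (Sf1 fixes flow; stroke at Sf1)
#1 stroke at J3  (common-f at J3 fixed by 4)
#5 stroke at I1  (I1: I, integral causality)
#0 stroke at J2  (only one effort-in slot at J2)
#3 stroke at J1  (closing 0-jn rule on J1)

1  (I1 all integral)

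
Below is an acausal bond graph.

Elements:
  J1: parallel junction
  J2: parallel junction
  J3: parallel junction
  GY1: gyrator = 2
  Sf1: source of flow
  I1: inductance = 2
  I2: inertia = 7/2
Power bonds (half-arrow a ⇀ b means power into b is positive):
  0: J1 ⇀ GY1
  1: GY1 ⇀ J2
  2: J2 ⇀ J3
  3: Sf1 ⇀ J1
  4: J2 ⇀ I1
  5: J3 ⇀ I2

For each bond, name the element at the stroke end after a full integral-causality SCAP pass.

b0 →J1
b1 →J2
b2 →J3
b3 →Sf1
b4 →I1
b5 →I2

bond 3 stroke at Sf1  (Sf1: flow source, stroke at near end)
bond 0 stroke at J1  (J1: last free bond brings effort in)
bond 1 stroke at J2  (through GY1, causality inverts; strokes same side of GY1)
bond 2 stroke at J3  (J2 effort already set via bond 1)
bond 4 stroke at I1  (0-jn J2 has e-setter on 1)
bond 5 stroke at I2  (J3 effort already set via bond 2)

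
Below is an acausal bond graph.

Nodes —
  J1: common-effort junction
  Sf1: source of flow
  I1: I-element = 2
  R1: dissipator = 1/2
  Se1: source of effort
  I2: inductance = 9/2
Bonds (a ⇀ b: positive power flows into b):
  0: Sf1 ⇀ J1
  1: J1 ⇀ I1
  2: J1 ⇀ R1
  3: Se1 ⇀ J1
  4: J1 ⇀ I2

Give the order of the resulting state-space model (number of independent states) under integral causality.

2  (I1, I2 all integral)

b0 →Sf1  (source Sf1 imposes f)
b3 →J1  (Se1: effort source, stroke at far end)
b1 →I1  (J1: bond 3 brought effort, rest push out)
b2 →R1  (common-e at J1 fixed by 3)
b4 →I2  (J1 effort already set via bond 3)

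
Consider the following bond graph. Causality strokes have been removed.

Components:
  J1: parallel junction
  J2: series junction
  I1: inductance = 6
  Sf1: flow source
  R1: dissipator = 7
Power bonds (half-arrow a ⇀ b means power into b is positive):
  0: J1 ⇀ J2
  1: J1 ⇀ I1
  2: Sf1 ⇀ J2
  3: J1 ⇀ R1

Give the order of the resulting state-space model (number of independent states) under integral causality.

β2 stroke→Sf1  (Sf1 fixes flow; stroke at Sf1)
β0 stroke→J2  (J2: bond 2 brought flow, rest push out)
β1 stroke→I1  (I1 outputs flow p/I1)
β3 stroke→J1  (closing 0-jn rule on J1)

1  (I1 all integral)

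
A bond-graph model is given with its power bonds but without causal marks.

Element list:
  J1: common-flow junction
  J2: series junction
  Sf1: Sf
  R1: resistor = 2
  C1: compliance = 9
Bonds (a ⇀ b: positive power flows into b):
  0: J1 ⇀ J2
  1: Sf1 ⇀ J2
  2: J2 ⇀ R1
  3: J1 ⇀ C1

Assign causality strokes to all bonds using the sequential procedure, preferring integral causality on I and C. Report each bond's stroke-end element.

#0 stroke at J2
#1 stroke at Sf1
#2 stroke at J2
#3 stroke at J1

#1 stroke at Sf1  (Sf1: flow source, stroke at near end)
#0 stroke at J2  (1-jn J2 has f-setter on 1)
#2 stroke at J2  (1-jn J2 has f-setter on 1)
#3 stroke at J1  (common-f at J1 fixed by 0)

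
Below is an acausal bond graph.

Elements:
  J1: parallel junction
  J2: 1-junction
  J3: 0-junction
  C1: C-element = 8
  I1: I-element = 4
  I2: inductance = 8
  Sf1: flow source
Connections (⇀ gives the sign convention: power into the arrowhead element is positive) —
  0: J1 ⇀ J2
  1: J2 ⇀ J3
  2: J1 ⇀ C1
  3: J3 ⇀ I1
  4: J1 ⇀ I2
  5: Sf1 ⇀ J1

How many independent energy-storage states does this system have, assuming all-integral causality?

b5 →Sf1  (Sf1: flow source, stroke at near end)
b2 →J1  (C1 outputs effort q/C1)
b0 →J2  (J1: bond 2 brought effort, rest push out)
b4 →I2  (J1 effort already set via bond 2)
b1 →J3  (only one flow-in slot at J2)
b3 →I1  (J3: bond 1 brought effort, rest push out)

3  (C1, I1, I2 all integral)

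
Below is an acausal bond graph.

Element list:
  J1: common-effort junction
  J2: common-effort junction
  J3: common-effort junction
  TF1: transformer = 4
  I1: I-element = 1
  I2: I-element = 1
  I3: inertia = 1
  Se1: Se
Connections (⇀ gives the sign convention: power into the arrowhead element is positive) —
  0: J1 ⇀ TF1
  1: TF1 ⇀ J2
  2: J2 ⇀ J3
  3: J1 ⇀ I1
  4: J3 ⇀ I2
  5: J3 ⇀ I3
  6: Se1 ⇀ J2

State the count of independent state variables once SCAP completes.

bond 6 stroke→J2  (source Se1 imposes e)
bond 1 stroke→TF1  (J2 effort already set via bond 6)
bond 2 stroke→J3  (common-e at J2 fixed by 6)
bond 4 stroke→I2  (J3: bond 2 brought effort, rest push out)
bond 5 stroke→I3  (J3: bond 2 brought effort, rest push out)
bond 0 stroke→J1  (TF TF1: opposite of bond 1)
bond 3 stroke→I1  (common-e at J1 fixed by 0)

3  (I1, I2, I3 all integral)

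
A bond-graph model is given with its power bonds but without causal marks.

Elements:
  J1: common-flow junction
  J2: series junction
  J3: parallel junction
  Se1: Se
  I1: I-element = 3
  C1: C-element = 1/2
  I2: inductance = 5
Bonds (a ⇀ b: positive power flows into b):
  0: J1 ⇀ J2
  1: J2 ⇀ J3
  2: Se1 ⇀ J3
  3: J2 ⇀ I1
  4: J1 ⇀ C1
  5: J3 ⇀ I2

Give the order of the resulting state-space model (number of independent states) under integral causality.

3  (C1, I1, I2 all integral)

b2 →J3  (Se1 fixes effort; stroke away)
b1 →J2  (0-jn J3 has e-setter on 2)
b5 →I2  (J3: bond 2 brought effort, rest push out)
b3 →I1  (prefer integral on I1)
b0 →J2  (common-f at J2 fixed by 3)
b4 →J1  (J1 flow already set via bond 0)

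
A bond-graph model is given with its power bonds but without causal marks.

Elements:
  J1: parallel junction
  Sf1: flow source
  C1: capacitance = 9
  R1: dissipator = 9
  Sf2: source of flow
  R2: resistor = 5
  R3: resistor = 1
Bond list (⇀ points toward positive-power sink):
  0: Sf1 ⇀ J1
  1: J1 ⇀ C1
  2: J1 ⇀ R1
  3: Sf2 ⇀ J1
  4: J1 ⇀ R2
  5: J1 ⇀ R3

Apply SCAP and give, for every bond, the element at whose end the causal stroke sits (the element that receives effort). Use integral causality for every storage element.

#0 stroke at Sf1  (Sf1 fixes flow; stroke at Sf1)
#3 stroke at Sf2  (source Sf2 imposes f)
#1 stroke at J1  (C1 integral (e out))
#2 stroke at R1  (0-jn J1 has e-setter on 1)
#4 stroke at R2  (common-e at J1 fixed by 1)
#5 stroke at R3  (J1: bond 1 brought effort, rest push out)

#0 stroke→Sf1
#1 stroke→J1
#2 stroke→R1
#3 stroke→Sf2
#4 stroke→R2
#5 stroke→R3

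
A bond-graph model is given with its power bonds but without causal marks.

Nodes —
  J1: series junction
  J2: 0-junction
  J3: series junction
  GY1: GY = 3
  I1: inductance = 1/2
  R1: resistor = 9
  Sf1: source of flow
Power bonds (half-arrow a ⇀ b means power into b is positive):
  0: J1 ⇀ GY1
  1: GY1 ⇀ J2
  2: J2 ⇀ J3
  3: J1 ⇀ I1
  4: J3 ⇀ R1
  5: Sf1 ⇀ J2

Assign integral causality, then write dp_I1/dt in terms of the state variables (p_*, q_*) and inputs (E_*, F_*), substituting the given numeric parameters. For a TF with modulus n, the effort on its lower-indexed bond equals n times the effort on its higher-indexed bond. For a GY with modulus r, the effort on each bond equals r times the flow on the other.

β5 stroke at Sf1  (source Sf1 imposes f)
β3 stroke at I1  (I1 outputs flow p/I1)
β0 stroke at J1  (J1 flow already set via bond 3)
β1 stroke at J2  (through GY1, causality inverts; strokes same side of GY1)
β2 stroke at J3  (J2 effort already set via bond 1)
β4 stroke at R1  (only one flow-in slot at J3)

dp_I1/dt = 3*F_Sf1 - 2*p_I1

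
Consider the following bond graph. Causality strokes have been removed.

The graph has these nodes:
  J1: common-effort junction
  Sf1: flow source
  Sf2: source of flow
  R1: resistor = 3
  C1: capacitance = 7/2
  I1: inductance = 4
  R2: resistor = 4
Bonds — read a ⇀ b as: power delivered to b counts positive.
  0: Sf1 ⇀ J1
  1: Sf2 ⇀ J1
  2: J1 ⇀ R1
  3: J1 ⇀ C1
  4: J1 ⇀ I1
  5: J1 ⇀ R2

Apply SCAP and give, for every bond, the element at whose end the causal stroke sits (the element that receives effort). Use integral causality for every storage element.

bond 0 stroke→Sf1
bond 1 stroke→Sf2
bond 2 stroke→R1
bond 3 stroke→J1
bond 4 stroke→I1
bond 5 stroke→R2

bond 0 →Sf1  (Sf1 fixes flow; stroke at Sf1)
bond 1 →Sf2  (Sf2 (Sf) sets flow on bond)
bond 3 →J1  (C1: C, integral causality)
bond 2 →R1  (J1 effort already set via bond 3)
bond 4 →I1  (J1 effort already set via bond 3)
bond 5 →R2  (common-e at J1 fixed by 3)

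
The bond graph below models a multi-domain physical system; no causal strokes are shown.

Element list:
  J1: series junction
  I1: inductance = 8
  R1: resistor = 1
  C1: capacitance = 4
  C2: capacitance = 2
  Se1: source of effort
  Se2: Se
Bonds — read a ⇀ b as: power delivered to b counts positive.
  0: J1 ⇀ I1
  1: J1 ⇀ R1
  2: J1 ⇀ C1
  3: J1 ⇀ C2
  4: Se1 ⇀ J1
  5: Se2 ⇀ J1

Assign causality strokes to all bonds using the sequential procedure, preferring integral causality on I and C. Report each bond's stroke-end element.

β0 →I1
β1 →J1
β2 →J1
β3 →J1
β4 →J1
β5 →J1

#4 stroke at J1  (Se1 (Se) sets effort on bond)
#5 stroke at J1  (Se2 (Se) sets effort on bond)
#0 stroke at I1  (I1 outputs flow p/I1)
#1 stroke at J1  (common-f at J1 fixed by 0)
#2 stroke at J1  (J1: bond 0 brought flow, rest push out)
#3 stroke at J1  (common-f at J1 fixed by 0)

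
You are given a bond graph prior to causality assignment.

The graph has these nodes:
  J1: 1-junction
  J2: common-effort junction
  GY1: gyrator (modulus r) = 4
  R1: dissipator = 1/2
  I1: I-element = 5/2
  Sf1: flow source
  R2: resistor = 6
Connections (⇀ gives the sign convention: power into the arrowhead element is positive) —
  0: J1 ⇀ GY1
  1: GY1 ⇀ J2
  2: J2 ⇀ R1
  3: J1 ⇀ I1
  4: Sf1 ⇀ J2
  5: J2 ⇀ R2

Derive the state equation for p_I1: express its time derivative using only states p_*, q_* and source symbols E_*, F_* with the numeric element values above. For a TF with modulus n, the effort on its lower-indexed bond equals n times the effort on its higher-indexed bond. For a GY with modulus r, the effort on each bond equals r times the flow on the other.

dp_I1/dt = 4*F_Sf1 - 208*p_I1/15

bond 4 stroke→Sf1  (Sf1: flow source, stroke at near end)
bond 3 stroke→I1  (I1 outputs flow p/I1)
bond 0 stroke→J1  (J1 flow already set via bond 3)
bond 1 stroke→J2  (GY1: gyrator matches bond 0)
bond 2 stroke→R1  (common-e at J2 fixed by 1)
bond 5 stroke→R2  (J2 effort already set via bond 1)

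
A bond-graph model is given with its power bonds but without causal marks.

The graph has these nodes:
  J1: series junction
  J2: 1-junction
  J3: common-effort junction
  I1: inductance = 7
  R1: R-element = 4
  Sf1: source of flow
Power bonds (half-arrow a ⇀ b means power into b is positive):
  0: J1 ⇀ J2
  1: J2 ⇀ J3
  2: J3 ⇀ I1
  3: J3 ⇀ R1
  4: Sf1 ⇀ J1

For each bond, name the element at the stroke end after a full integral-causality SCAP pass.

#4 stroke→Sf1  (Sf1: flow source, stroke at near end)
#0 stroke→J1  (J1: bond 4 brought flow, rest push out)
#1 stroke→J2  (J2: bond 0 brought flow, rest push out)
#2 stroke→I1  (prefer integral on I1)
#3 stroke→J3  (J3 needs exactly one e-in)

b0 stroke→J1
b1 stroke→J2
b2 stroke→I1
b3 stroke→J3
b4 stroke→Sf1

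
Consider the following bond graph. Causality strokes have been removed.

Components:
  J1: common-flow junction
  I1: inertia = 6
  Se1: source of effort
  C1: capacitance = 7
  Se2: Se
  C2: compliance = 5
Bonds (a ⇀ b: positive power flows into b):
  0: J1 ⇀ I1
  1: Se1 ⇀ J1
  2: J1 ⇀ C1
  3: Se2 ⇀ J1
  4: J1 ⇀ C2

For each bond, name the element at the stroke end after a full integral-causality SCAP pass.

#0 |I1
#1 |J1
#2 |J1
#3 |J1
#4 |J1

bond 1 →J1  (Se1 fixes effort; stroke away)
bond 3 →J1  (source Se2 imposes e)
bond 0 →I1  (I1 outputs flow p/I1)
bond 2 →J1  (common-f at J1 fixed by 0)
bond 4 →J1  (J1 flow already set via bond 0)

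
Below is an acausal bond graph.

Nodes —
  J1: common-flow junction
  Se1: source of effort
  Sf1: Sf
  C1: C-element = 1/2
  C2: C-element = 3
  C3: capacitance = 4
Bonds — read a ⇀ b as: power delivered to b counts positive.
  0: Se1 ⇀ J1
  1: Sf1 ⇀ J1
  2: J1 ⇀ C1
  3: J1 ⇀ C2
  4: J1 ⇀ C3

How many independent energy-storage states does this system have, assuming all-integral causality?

bond 0 stroke at J1  (source Se1 imposes e)
bond 1 stroke at Sf1  (Sf1 fixes flow; stroke at Sf1)
bond 2 stroke at J1  (1-jn J1 has f-setter on 1)
bond 3 stroke at J1  (1-jn J1 has f-setter on 1)
bond 4 stroke at J1  (J1: bond 1 brought flow, rest push out)

3  (C1, C2, C3 all integral)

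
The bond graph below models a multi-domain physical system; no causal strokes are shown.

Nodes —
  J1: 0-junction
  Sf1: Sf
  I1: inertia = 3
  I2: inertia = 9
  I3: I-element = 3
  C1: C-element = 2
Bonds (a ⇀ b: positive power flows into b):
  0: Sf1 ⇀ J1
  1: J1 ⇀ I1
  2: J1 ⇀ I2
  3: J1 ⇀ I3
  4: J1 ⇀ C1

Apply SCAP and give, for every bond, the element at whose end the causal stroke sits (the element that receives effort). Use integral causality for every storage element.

bond 0 →Sf1
bond 1 →I1
bond 2 →I2
bond 3 →I3
bond 4 →J1

β0 →Sf1  (Sf1 (Sf) sets flow on bond)
β1 →I1  (I1 integral (f out))
β2 →I2  (I2 integral (f out))
β3 →I3  (I3 integral (f out))
β4 →J1  (only one effort-in slot at J1)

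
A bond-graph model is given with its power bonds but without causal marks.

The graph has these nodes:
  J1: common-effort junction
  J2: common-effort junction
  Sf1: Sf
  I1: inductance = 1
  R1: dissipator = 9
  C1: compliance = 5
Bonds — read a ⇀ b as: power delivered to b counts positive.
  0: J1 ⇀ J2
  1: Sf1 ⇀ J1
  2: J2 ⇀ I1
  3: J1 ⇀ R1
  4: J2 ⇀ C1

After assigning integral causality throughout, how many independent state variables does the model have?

2  (C1, I1 all integral)

#1 stroke at Sf1  (Sf1 fixes flow; stroke at Sf1)
#2 stroke at I1  (I1 outputs flow p/I1)
#4 stroke at J2  (prefer integral on C1)
#0 stroke at J1  (J2 effort already set via bond 4)
#3 stroke at R1  (common-e at J1 fixed by 0)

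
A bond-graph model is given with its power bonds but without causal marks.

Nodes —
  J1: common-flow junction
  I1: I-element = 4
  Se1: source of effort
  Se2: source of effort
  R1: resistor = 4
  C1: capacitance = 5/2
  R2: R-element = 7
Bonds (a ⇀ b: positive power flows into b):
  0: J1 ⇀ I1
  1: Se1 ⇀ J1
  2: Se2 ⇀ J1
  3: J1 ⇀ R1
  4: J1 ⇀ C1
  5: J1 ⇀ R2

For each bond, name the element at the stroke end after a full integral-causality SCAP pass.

#0 stroke at I1
#1 stroke at J1
#2 stroke at J1
#3 stroke at J1
#4 stroke at J1
#5 stroke at J1

b1 →J1  (Se1 fixes effort; stroke away)
b2 →J1  (Se2 fixes effort; stroke away)
b0 →I1  (prefer integral on I1)
b3 →J1  (common-f at J1 fixed by 0)
b4 →J1  (common-f at J1 fixed by 0)
b5 →J1  (common-f at J1 fixed by 0)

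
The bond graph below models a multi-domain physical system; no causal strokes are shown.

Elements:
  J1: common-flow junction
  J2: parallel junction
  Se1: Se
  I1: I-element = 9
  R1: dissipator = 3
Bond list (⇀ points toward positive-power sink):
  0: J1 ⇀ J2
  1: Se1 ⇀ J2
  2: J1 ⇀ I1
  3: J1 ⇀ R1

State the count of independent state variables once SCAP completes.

bond 1 |J2  (Se1: effort source, stroke at far end)
bond 0 |J1  (J2 effort already set via bond 1)
bond 2 |I1  (I1 outputs flow p/I1)
bond 3 |J1  (common-f at J1 fixed by 2)

1  (I1 all integral)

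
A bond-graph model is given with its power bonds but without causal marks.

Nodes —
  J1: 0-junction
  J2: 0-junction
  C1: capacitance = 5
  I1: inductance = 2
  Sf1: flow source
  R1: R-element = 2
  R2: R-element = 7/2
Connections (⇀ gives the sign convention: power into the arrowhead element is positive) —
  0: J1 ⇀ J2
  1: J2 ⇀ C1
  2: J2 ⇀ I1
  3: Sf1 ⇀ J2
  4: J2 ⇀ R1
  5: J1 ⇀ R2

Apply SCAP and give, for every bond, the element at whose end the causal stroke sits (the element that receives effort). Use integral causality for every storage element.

β3 stroke at Sf1  (source Sf1 imposes f)
β1 stroke at J2  (C1: C, integral causality)
β0 stroke at J1  (common-e at J2 fixed by 1)
β2 stroke at I1  (common-e at J2 fixed by 1)
β4 stroke at R1  (common-e at J2 fixed by 1)
β5 stroke at R2  (J1: bond 0 brought effort, rest push out)

b0 |J1
b1 |J2
b2 |I1
b3 |Sf1
b4 |R1
b5 |R2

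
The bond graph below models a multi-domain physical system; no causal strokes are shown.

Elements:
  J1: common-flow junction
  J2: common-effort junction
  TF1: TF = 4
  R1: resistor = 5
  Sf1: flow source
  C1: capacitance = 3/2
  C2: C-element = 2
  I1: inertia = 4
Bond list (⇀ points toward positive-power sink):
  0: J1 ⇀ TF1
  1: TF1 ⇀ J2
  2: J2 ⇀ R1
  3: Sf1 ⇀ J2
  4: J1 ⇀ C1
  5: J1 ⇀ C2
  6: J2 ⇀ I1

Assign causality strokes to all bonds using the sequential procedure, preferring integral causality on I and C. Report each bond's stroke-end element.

β0 →TF1
β1 →J2
β2 →R1
β3 →Sf1
β4 →J1
β5 →J1
β6 →I1

bond 3 |Sf1  (Sf1: flow source, stroke at near end)
bond 4 |J1  (C1: C, integral causality)
bond 5 |J1  (C2: C, integral causality)
bond 0 |TF1  (J1 needs exactly one f-in)
bond 1 |J2  (TF1: transformer flips bond 0)
bond 2 |R1  (J2 effort already set via bond 1)
bond 6 |I1  (J2: bond 1 brought effort, rest push out)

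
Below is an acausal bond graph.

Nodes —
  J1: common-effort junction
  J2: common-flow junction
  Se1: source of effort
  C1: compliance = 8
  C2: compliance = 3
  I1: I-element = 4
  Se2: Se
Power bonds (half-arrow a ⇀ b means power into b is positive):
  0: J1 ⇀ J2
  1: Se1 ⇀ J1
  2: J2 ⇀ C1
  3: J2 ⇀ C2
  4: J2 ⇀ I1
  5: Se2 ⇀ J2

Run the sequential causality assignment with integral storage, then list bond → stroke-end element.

β1 stroke→J1  (Se1 fixes effort; stroke away)
β5 stroke→J2  (source Se2 imposes e)
β0 stroke→J2  (0-jn J1 has e-setter on 1)
β2 stroke→J2  (C1 integral (e out))
β3 stroke→J2  (prefer integral on C2)
β4 stroke→I1  (closing 1-jn rule on J2)

#0 |J2
#1 |J1
#2 |J2
#3 |J2
#4 |I1
#5 |J2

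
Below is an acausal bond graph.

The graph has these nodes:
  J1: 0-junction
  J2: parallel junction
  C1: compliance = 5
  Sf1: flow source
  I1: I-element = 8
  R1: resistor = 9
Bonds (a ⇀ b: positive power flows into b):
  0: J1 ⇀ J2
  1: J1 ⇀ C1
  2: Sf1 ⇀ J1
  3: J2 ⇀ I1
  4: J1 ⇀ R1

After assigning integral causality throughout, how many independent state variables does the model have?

2  (C1, I1 all integral)

b2 stroke at Sf1  (Sf1 fixes flow; stroke at Sf1)
b1 stroke at J1  (C1: C, integral causality)
b0 stroke at J2  (common-e at J1 fixed by 1)
b4 stroke at R1  (J1 effort already set via bond 1)
b3 stroke at I1  (J2: bond 0 brought effort, rest push out)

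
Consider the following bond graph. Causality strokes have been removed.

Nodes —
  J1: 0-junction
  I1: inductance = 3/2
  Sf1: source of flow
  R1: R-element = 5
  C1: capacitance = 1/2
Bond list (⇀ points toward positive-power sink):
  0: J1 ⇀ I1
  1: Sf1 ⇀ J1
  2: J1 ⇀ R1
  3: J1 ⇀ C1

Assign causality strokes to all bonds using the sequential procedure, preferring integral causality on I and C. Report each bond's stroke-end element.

#0 stroke at I1
#1 stroke at Sf1
#2 stroke at R1
#3 stroke at J1

bond 1 →Sf1  (Sf1 fixes flow; stroke at Sf1)
bond 0 →I1  (prefer integral on I1)
bond 3 →J1  (C1 integral (e out))
bond 2 →R1  (0-jn J1 has e-setter on 3)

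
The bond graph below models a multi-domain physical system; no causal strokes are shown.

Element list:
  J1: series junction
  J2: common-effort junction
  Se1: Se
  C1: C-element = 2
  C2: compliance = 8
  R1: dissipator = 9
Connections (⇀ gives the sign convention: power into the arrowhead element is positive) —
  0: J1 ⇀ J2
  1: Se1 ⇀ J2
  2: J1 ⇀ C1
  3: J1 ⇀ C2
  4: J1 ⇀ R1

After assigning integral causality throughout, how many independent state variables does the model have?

2  (C1, C2 all integral)

#1 |J2  (Se1: effort source, stroke at far end)
#0 |J1  (J2 effort already set via bond 1)
#2 |J1  (prefer integral on C1)
#3 |J1  (C2 outputs effort q/C2)
#4 |R1  (only one flow-in slot at J1)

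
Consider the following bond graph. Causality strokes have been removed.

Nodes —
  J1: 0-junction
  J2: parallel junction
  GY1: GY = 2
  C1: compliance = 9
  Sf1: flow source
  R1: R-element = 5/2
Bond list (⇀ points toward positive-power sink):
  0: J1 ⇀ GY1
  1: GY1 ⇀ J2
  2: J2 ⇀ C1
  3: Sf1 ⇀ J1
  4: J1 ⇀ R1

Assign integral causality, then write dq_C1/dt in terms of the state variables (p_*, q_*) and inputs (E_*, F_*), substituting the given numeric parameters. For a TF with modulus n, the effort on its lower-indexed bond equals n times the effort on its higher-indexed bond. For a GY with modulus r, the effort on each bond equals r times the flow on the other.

dq_C1/dt = 5*F_Sf1/4 - 5*q_C1/72

#3 →Sf1  (Sf1 (Sf) sets flow on bond)
#2 →J2  (C1: C, integral causality)
#1 →GY1  (J2: bond 2 brought effort, rest push out)
#0 →GY1  (GY1: gyrator matches bond 1)
#4 →J1  (J1 needs exactly one e-in)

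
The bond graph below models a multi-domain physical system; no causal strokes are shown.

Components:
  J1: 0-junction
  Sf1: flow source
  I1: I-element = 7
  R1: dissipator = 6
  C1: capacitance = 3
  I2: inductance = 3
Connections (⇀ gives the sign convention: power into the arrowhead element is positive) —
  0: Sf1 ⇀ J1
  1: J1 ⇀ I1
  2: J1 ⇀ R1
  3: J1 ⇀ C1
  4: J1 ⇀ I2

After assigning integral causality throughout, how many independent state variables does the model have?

b0 stroke→Sf1  (Sf1 fixes flow; stroke at Sf1)
b1 stroke→I1  (prefer integral on I1)
b3 stroke→J1  (prefer integral on C1)
b2 stroke→R1  (J1: bond 3 brought effort, rest push out)
b4 stroke→I2  (J1: bond 3 brought effort, rest push out)

3  (C1, I1, I2 all integral)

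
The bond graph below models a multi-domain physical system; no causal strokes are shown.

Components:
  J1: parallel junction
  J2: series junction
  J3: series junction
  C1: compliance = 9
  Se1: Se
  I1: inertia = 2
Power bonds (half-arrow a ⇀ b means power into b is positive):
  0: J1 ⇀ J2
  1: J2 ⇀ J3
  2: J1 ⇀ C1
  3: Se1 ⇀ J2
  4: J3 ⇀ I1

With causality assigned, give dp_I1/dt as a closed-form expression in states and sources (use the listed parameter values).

β3 →J2  (Se1 (Se) sets effort on bond)
β2 →J1  (C1 outputs effort q/C1)
β0 →J2  (0-jn J1 has e-setter on 2)
β1 →J3  (J2: last free bond brings flow in)
β4 →I1  (only one flow-in slot at J3)

dp_I1/dt = E_Se1 + q_C1/9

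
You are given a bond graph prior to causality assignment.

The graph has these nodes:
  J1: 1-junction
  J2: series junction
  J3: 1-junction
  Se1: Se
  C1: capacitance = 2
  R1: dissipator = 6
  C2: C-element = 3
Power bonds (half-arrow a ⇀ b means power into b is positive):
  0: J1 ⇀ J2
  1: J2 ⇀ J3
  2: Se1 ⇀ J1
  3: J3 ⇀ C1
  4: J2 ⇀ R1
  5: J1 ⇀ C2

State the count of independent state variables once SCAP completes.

bond 2 stroke→J1  (Se1 (Se) sets effort on bond)
bond 3 stroke→J3  (prefer integral on C1)
bond 1 stroke→J2  (J3: last free bond brings flow in)
bond 5 stroke→J1  (prefer integral on C2)
bond 0 stroke→J2  (only one flow-in slot at J1)
bond 4 stroke→R1  (only one flow-in slot at J2)

2  (C1, C2 all integral)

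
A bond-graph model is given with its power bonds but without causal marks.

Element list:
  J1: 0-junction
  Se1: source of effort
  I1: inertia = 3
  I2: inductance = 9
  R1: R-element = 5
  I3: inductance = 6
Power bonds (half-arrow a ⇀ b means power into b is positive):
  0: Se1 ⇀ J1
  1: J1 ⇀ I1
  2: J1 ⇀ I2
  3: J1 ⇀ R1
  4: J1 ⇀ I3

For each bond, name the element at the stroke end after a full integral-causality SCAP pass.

β0 |J1  (Se1 fixes effort; stroke away)
β1 |I1  (J1: bond 0 brought effort, rest push out)
β2 |I2  (common-e at J1 fixed by 0)
β3 |R1  (J1 effort already set via bond 0)
β4 |I3  (0-jn J1 has e-setter on 0)

#0 |J1
#1 |I1
#2 |I2
#3 |R1
#4 |I3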